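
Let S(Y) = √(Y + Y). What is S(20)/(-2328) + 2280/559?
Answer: 2280/559 - √10/1164 ≈ 4.0760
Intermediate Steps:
S(Y) = √2*√Y (S(Y) = √(2*Y) = √2*√Y)
S(20)/(-2328) + 2280/559 = (√2*√20)/(-2328) + 2280/559 = (√2*(2*√5))*(-1/2328) + 2280*(1/559) = (2*√10)*(-1/2328) + 2280/559 = -√10/1164 + 2280/559 = 2280/559 - √10/1164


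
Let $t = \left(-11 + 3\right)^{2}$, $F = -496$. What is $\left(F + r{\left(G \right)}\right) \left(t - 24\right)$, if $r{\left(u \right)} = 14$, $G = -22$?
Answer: $-19280$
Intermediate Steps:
$t = 64$ ($t = \left(-8\right)^{2} = 64$)
$\left(F + r{\left(G \right)}\right) \left(t - 24\right) = \left(-496 + 14\right) \left(64 - 24\right) = \left(-482\right) 40 = -19280$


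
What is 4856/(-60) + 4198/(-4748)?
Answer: -2913521/35610 ≈ -81.818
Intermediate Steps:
4856/(-60) + 4198/(-4748) = 4856*(-1/60) + 4198*(-1/4748) = -1214/15 - 2099/2374 = -2913521/35610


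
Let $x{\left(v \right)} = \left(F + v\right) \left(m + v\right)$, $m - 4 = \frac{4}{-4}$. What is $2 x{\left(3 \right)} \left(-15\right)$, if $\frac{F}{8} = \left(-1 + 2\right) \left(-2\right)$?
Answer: $2340$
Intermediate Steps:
$m = 3$ ($m = 4 + \frac{4}{-4} = 4 + 4 \left(- \frac{1}{4}\right) = 4 - 1 = 3$)
$F = -16$ ($F = 8 \left(-1 + 2\right) \left(-2\right) = 8 \cdot 1 \left(-2\right) = 8 \left(-2\right) = -16$)
$x{\left(v \right)} = \left(-16 + v\right) \left(3 + v\right)$
$2 x{\left(3 \right)} \left(-15\right) = 2 \left(-48 + 3^{2} - 39\right) \left(-15\right) = 2 \left(-48 + 9 - 39\right) \left(-15\right) = 2 \left(-78\right) \left(-15\right) = \left(-156\right) \left(-15\right) = 2340$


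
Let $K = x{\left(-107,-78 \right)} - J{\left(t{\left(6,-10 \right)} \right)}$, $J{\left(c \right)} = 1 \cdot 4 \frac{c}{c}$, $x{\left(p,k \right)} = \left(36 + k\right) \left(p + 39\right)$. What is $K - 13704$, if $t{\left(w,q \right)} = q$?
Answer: $-10852$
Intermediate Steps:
$x{\left(p,k \right)} = \left(36 + k\right) \left(39 + p\right)$
$J{\left(c \right)} = 4$ ($J{\left(c \right)} = 4 \cdot 1 = 4$)
$K = 2852$ ($K = \left(1404 + 36 \left(-107\right) + 39 \left(-78\right) - -8346\right) - 4 = \left(1404 - 3852 - 3042 + 8346\right) - 4 = 2856 - 4 = 2852$)
$K - 13704 = 2852 - 13704 = -10852$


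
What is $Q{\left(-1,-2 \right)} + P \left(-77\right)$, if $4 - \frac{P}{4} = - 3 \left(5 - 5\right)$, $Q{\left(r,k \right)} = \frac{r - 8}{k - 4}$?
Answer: $- \frac{2461}{2} \approx -1230.5$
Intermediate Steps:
$Q{\left(r,k \right)} = \frac{-8 + r}{-4 + k}$
$P = 16$ ($P = 16 - 4 \left(- 3 \left(5 - 5\right)\right) = 16 - 4 \left(\left(-3\right) 0\right) = 16 - 0 = 16 + 0 = 16$)
$Q{\left(-1,-2 \right)} + P \left(-77\right) = \frac{-8 - 1}{-4 - 2} + 16 \left(-77\right) = \frac{1}{-6} \left(-9\right) - 1232 = \left(- \frac{1}{6}\right) \left(-9\right) - 1232 = \frac{3}{2} - 1232 = - \frac{2461}{2}$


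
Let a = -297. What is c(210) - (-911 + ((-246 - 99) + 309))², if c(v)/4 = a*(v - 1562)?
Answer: 709367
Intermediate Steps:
c(v) = 1855656 - 1188*v (c(v) = 4*(-297*(v - 1562)) = 4*(-297*(-1562 + v)) = 4*(463914 - 297*v) = 1855656 - 1188*v)
c(210) - (-911 + ((-246 - 99) + 309))² = (1855656 - 1188*210) - (-911 + ((-246 - 99) + 309))² = (1855656 - 249480) - (-911 + (-345 + 309))² = 1606176 - (-911 - 36)² = 1606176 - 1*(-947)² = 1606176 - 1*896809 = 1606176 - 896809 = 709367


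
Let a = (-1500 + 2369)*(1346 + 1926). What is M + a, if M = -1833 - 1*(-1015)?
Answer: 2842550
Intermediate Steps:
M = -818 (M = -1833 + 1015 = -818)
a = 2843368 (a = 869*3272 = 2843368)
M + a = -818 + 2843368 = 2842550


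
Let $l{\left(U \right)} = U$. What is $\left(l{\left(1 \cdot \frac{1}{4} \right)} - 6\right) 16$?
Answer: $-92$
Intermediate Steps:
$\left(l{\left(1 \cdot \frac{1}{4} \right)} - 6\right) 16 = \left(1 \cdot \frac{1}{4} - 6\right) 16 = \left(\frac{1}{4} - 6\right) 16 = \left(- \frac{23}{4}\right) 16 = -92$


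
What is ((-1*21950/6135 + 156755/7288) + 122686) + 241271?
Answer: 3254800685897/8942376 ≈ 3.6398e+5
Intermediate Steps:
((-1*21950/6135 + 156755/7288) + 122686) + 241271 = ((-21950*1/6135 + 156755*(1/7288)) + 122686) + 241271 = ((-4390/1227 + 156755/7288) + 122686) + 241271 = (160344065/8942376 + 122686) + 241271 = 1097264686001/8942376 + 241271 = 3254800685897/8942376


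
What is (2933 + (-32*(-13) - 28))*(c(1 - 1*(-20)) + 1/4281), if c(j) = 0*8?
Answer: 1107/1427 ≈ 0.77575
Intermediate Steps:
c(j) = 0
(2933 + (-32*(-13) - 28))*(c(1 - 1*(-20)) + 1/4281) = (2933 + (-32*(-13) - 28))*(0 + 1/4281) = (2933 + (416 - 28))*(0 + 1/4281) = (2933 + 388)*(1/4281) = 3321*(1/4281) = 1107/1427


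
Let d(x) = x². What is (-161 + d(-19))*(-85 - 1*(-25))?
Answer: -12000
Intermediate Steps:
(-161 + d(-19))*(-85 - 1*(-25)) = (-161 + (-19)²)*(-85 - 1*(-25)) = (-161 + 361)*(-85 + 25) = 200*(-60) = -12000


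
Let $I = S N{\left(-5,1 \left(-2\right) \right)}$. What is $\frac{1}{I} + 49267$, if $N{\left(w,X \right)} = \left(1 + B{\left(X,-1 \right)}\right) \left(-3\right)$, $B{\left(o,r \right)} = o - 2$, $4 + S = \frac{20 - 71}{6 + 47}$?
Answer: $\frac{116614936}{2367} \approx 49267.0$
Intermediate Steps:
$S = - \frac{263}{53}$ ($S = -4 + \frac{20 - 71}{6 + 47} = -4 - \frac{51}{53} = - \frac{263}{53} \approx -4.9623$)
$B{\left(o,r \right)} = -2 + o$
$N{\left(w,X \right)} = 3 - 3 X$ ($N{\left(w,X \right)} = \left(1 + \left(-2 + X\right)\right) \left(-3\right) = \left(-1 + X\right) \left(-3\right) = 3 - 3 X$)
$I = - \frac{2367}{53}$ ($I = - \frac{263 \left(3 - 3 \cdot 1 \left(-2\right)\right)}{53} = - \frac{263 \left(3 - -6\right)}{53} = - \frac{263 \left(3 + 6\right)}{53} = \left(- \frac{263}{53}\right) 9 = - \frac{2367}{53} \approx -44.66$)
$\frac{1}{I} + 49267 = \frac{1}{- \frac{2367}{53}} + 49267 = - \frac{53}{2367} + 49267 = \frac{116614936}{2367}$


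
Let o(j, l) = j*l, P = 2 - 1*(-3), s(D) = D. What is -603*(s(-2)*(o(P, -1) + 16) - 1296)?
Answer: 794754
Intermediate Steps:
P = 5 (P = 2 + 3 = 5)
-603*(s(-2)*(o(P, -1) + 16) - 1296) = -603*(-2*(5*(-1) + 16) - 1296) = -603*(-2*(-5 + 16) - 1296) = -603*(-2*11 - 1296) = -603*(-22 - 1296) = -603*(-1318) = 794754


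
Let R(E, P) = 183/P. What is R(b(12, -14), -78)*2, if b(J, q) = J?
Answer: -61/13 ≈ -4.6923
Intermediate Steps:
R(b(12, -14), -78)*2 = (183/(-78))*2 = (183*(-1/78))*2 = -61/26*2 = -61/13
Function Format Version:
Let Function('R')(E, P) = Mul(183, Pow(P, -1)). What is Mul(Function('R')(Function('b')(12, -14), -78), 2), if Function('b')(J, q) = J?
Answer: Rational(-61, 13) ≈ -4.6923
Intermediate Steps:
Mul(Function('R')(Function('b')(12, -14), -78), 2) = Mul(Mul(183, Pow(-78, -1)), 2) = Mul(Mul(183, Rational(-1, 78)), 2) = Mul(Rational(-61, 26), 2) = Rational(-61, 13)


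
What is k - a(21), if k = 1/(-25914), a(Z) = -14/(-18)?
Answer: -60469/77742 ≈ -0.77782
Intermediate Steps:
a(Z) = 7/9 (a(Z) = -14*(-1/18) = 7/9)
k = -1/25914 ≈ -3.8589e-5
k - a(21) = -1/25914 - 1*7/9 = -1/25914 - 7/9 = -60469/77742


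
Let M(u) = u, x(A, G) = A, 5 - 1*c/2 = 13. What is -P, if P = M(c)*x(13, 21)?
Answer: 208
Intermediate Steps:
c = -16 (c = 10 - 2*13 = 10 - 26 = -16)
P = -208 (P = -16*13 = -208)
-P = -1*(-208) = 208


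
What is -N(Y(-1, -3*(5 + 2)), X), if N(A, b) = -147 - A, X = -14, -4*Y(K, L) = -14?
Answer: 301/2 ≈ 150.50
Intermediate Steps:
Y(K, L) = 7/2 (Y(K, L) = -1/4*(-14) = 7/2)
-N(Y(-1, -3*(5 + 2)), X) = -(-147 - 1*7/2) = -(-147 - 7/2) = -1*(-301/2) = 301/2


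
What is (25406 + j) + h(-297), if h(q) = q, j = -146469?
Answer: -121360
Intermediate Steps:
(25406 + j) + h(-297) = (25406 - 146469) - 297 = -121063 - 297 = -121360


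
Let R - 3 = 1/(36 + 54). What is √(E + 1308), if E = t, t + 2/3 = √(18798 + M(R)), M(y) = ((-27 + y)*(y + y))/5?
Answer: √(1176600 + 2*√3800744110)/30 ≈ 38.004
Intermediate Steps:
R = 271/90 (R = 3 + 1/(36 + 54) = 3 + 1/90 = 271/90 ≈ 3.0111)
M(y) = 2*y*(-27 + y)/5 (M(y) = ((-27 + y)*(2*y))*(⅕) = (2*y*(-27 + y))*(⅕) = 2*y*(-27 + y)/5)
t = -⅔ + √3800744110/450 (t = -⅔ + √(18798 + (⅖)*(271/90)*(-27 + 271/90)) = -⅔ + √(18798 + (⅖)*(271/90)*(-2159/90)) = -⅔ + √(18798 - 585089/20250) = -⅔ + √(380074411/20250) = -⅔ + √3800744110/450 ≈ 136.33)
E = -⅔ + √3800744110/450 ≈ 136.33
√(E + 1308) = √((-⅔ + √3800744110/450) + 1308) = √(3922/3 + √3800744110/450)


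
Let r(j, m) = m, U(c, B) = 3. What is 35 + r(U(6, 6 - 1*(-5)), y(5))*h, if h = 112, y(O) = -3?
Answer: -301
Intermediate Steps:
35 + r(U(6, 6 - 1*(-5)), y(5))*h = 35 - 3*112 = 35 - 336 = -301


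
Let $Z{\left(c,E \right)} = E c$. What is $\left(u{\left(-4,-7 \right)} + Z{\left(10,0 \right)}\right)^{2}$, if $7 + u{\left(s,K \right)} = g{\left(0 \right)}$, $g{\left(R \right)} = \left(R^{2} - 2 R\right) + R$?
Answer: $49$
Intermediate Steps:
$g{\left(R \right)} = R^{2} - R$
$u{\left(s,K \right)} = -7$ ($u{\left(s,K \right)} = -7 + 0 \left(-1 + 0\right) = -7 + 0 \left(-1\right) = -7 + 0 = -7$)
$\left(u{\left(-4,-7 \right)} + Z{\left(10,0 \right)}\right)^{2} = \left(-7 + 0 \cdot 10\right)^{2} = \left(-7 + 0\right)^{2} = \left(-7\right)^{2} = 49$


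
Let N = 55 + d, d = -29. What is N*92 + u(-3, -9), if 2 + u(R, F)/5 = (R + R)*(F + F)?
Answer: 2922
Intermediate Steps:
u(R, F) = -10 + 20*F*R (u(R, F) = -10 + 5*((R + R)*(F + F)) = -10 + 5*((2*R)*(2*F)) = -10 + 5*(4*F*R) = -10 + 20*F*R)
N = 26 (N = 55 - 29 = 26)
N*92 + u(-3, -9) = 26*92 + (-10 + 20*(-9)*(-3)) = 2392 + (-10 + 540) = 2392 + 530 = 2922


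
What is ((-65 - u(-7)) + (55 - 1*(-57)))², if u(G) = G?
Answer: 2916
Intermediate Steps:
((-65 - u(-7)) + (55 - 1*(-57)))² = ((-65 - 1*(-7)) + (55 - 1*(-57)))² = ((-65 + 7) + (55 + 57))² = (-58 + 112)² = 54² = 2916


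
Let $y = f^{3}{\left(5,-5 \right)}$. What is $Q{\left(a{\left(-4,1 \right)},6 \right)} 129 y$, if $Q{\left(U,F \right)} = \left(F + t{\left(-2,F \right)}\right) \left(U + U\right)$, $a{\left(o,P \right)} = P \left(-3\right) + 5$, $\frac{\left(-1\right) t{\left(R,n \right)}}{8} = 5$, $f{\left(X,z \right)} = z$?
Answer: $2193000$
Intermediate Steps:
$t{\left(R,n \right)} = -40$ ($t{\left(R,n \right)} = \left(-8\right) 5 = -40$)
$a{\left(o,P \right)} = 5 - 3 P$ ($a{\left(o,P \right)} = - 3 P + 5 = 5 - 3 P$)
$Q{\left(U,F \right)} = 2 U \left(-40 + F\right)$ ($Q{\left(U,F \right)} = \left(F - 40\right) \left(U + U\right) = \left(-40 + F\right) 2 U = 2 U \left(-40 + F\right)$)
$y = -125$ ($y = \left(-5\right)^{3} = -125$)
$Q{\left(a{\left(-4,1 \right)},6 \right)} 129 y = 2 \left(5 - 3\right) \left(-40 + 6\right) 129 \left(-125\right) = 2 \left(5 - 3\right) \left(-34\right) 129 \left(-125\right) = 2 \cdot 2 \left(-34\right) 129 \left(-125\right) = \left(-136\right) 129 \left(-125\right) = \left(-17544\right) \left(-125\right) = 2193000$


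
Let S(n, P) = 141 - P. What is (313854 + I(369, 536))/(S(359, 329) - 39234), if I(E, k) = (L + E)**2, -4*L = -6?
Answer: -1804497/157688 ≈ -11.443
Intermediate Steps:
L = 3/2 (L = -1/4*(-6) = 3/2 ≈ 1.5000)
I(E, k) = (3/2 + E)**2
(313854 + I(369, 536))/(S(359, 329) - 39234) = (313854 + (3 + 2*369)**2/4)/((141 - 1*329) - 39234) = (313854 + (3 + 738)**2/4)/((141 - 329) - 39234) = (313854 + (1/4)*741**2)/(-188 - 39234) = (313854 + (1/4)*549081)/(-39422) = (313854 + 549081/4)*(-1/39422) = (1804497/4)*(-1/39422) = -1804497/157688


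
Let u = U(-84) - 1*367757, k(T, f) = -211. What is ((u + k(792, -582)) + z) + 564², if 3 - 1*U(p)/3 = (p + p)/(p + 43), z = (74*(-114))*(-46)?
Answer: 13865409/41 ≈ 3.3818e+5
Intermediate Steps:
z = 388056 (z = -8436*(-46) = 388056)
U(p) = 9 - 6*p/(43 + p) (U(p) = 9 - 3*(p + p)/(p + 43) = 9 - 3*2*p/(43 + p) = 9 - 6*p/(43 + p))
u = -15078172/41 (u = 3*(129 - 84)/(43 - 84) - 1*367757 = 3*45/(-41) - 367757 = 3*(-1/41)*45 - 367757 = -135/41 - 367757 = -15078172/41 ≈ -3.6776e+5)
((u + k(792, -582)) + z) + 564² = ((-15078172/41 - 211) + 388056) + 564² = (-15086823/41 + 388056) + 318096 = 823473/41 + 318096 = 13865409/41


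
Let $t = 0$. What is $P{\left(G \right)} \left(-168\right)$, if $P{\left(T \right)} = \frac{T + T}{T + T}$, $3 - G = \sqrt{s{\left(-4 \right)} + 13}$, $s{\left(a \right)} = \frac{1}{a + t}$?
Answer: $-168$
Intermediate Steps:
$s{\left(a \right)} = \frac{1}{a}$ ($s{\left(a \right)} = \frac{1}{a + 0} = \frac{1}{a}$)
$G = 3 - \frac{\sqrt{51}}{2}$ ($G = 3 - \sqrt{\frac{1}{-4} + 13} = 3 - \sqrt{- \frac{1}{4} + 13} = 3 - \sqrt{\frac{51}{4}} = 3 - \frac{\sqrt{51}}{2} \approx -0.57071$)
$P{\left(T \right)} = 1$ ($P{\left(T \right)} = \frac{2 T}{2 T} = 2 T \frac{1}{2 T} = 1$)
$P{\left(G \right)} \left(-168\right) = 1 \left(-168\right) = -168$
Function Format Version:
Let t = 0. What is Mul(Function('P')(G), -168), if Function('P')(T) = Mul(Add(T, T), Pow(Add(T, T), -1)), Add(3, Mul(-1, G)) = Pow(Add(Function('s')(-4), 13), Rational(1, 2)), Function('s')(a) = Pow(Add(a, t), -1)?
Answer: -168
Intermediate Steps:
Function('s')(a) = Pow(a, -1) (Function('s')(a) = Pow(Add(a, 0), -1) = Pow(a, -1))
G = Add(3, Mul(Rational(-1, 2), Pow(51, Rational(1, 2)))) (G = Add(3, Mul(-1, Pow(Add(Pow(-4, -1), 13), Rational(1, 2)))) = Add(3, Mul(-1, Pow(Add(Rational(-1, 4), 13), Rational(1, 2)))) = Add(3, Mul(-1, Pow(Rational(51, 4), Rational(1, 2)))) = Add(3, Mul(-1, Mul(Rational(1, 2), Pow(51, Rational(1, 2))))) = Add(3, Mul(Rational(-1, 2), Pow(51, Rational(1, 2)))) ≈ -0.57071)
Function('P')(T) = 1 (Function('P')(T) = Mul(Mul(2, T), Pow(Mul(2, T), -1)) = Mul(Mul(2, T), Mul(Rational(1, 2), Pow(T, -1))) = 1)
Mul(Function('P')(G), -168) = Mul(1, -168) = -168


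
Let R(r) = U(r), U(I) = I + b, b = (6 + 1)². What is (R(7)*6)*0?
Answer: 0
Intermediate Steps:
b = 49 (b = 7² = 49)
U(I) = 49 + I (U(I) = I + 49 = 49 + I)
R(r) = 49 + r
(R(7)*6)*0 = ((49 + 7)*6)*0 = (56*6)*0 = 336*0 = 0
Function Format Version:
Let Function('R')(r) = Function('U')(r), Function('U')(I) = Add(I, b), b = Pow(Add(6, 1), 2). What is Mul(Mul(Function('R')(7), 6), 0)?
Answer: 0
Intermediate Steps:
b = 49 (b = Pow(7, 2) = 49)
Function('U')(I) = Add(49, I) (Function('U')(I) = Add(I, 49) = Add(49, I))
Function('R')(r) = Add(49, r)
Mul(Mul(Function('R')(7), 6), 0) = Mul(Mul(Add(49, 7), 6), 0) = Mul(Mul(56, 6), 0) = Mul(336, 0) = 0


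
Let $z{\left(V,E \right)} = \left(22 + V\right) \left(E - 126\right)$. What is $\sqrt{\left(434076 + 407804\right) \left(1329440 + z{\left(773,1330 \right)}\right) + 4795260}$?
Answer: $2 \sqrt{481266110215} \approx 1.3875 \cdot 10^{6}$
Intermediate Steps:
$z{\left(V,E \right)} = \left(-126 + E\right) \left(22 + V\right)$ ($z{\left(V,E \right)} = \left(22 + V\right) \left(-126 + E\right) = \left(-126 + E\right) \left(22 + V\right)$)
$\sqrt{\left(434076 + 407804\right) \left(1329440 + z{\left(773,1330 \right)}\right) + 4795260} = \sqrt{\left(434076 + 407804\right) \left(1329440 + \left(-2772 - 97398 + 22 \cdot 1330 + 1330 \cdot 773\right)\right) + 4795260} = \sqrt{841880 \left(1329440 + \left(-2772 - 97398 + 29260 + 1028090\right)\right) + 4795260} = \sqrt{841880 \left(1329440 + 957180\right) + 4795260} = \sqrt{841880 \cdot 2286620 + 4795260} = \sqrt{1925059645600 + 4795260} = \sqrt{1925064440860} = 2 \sqrt{481266110215}$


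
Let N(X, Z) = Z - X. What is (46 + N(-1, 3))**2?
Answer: 2500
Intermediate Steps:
(46 + N(-1, 3))**2 = (46 + (3 - 1*(-1)))**2 = (46 + (3 + 1))**2 = (46 + 4)**2 = 50**2 = 2500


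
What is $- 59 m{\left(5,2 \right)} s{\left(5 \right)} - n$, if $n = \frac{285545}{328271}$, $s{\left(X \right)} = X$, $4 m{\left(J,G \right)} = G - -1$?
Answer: $- \frac{291662015}{1313084} \approx -222.12$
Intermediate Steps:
$m{\left(J,G \right)} = \frac{1}{4} + \frac{G}{4}$ ($m{\left(J,G \right)} = \frac{G - -1}{4} = \frac{G + 1}{4} = \frac{1 + G}{4} = \frac{1}{4} + \frac{G}{4}$)
$n = \frac{285545}{328271}$ ($n = 285545 \cdot \frac{1}{328271} = \frac{285545}{328271} \approx 0.86985$)
$- 59 m{\left(5,2 \right)} s{\left(5 \right)} - n = - 59 \left(\frac{1}{4} + \frac{1}{4} \cdot 2\right) 5 - \frac{285545}{328271} = - 59 \left(\frac{1}{4} + \frac{1}{2}\right) 5 - \frac{285545}{328271} = \left(-59\right) \frac{3}{4} \cdot 5 - \frac{285545}{328271} = \left(- \frac{177}{4}\right) 5 - \frac{285545}{328271} = - \frac{885}{4} - \frac{285545}{328271} = - \frac{291662015}{1313084}$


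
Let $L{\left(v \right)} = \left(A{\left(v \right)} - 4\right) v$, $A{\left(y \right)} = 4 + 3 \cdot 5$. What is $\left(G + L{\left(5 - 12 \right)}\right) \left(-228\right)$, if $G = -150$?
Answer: $58140$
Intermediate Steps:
$A{\left(y \right)} = 19$ ($A{\left(y \right)} = 4 + 15 = 19$)
$L{\left(v \right)} = 15 v$ ($L{\left(v \right)} = \left(19 - 4\right) v = 15 v$)
$\left(G + L{\left(5 - 12 \right)}\right) \left(-228\right) = \left(-150 + 15 \left(5 - 12\right)\right) \left(-228\right) = \left(-150 + 15 \left(-7\right)\right) \left(-228\right) = \left(-150 - 105\right) \left(-228\right) = \left(-255\right) \left(-228\right) = 58140$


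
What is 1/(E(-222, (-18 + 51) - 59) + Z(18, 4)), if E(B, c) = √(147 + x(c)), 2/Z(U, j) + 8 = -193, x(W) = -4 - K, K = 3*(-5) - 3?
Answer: 402/6504557 + 40401*√161/6504557 ≈ 0.078873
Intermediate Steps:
K = -18 (K = -15 - 3 = -18)
x(W) = 14 (x(W) = -4 - 1*(-18) = -4 + 18 = 14)
Z(U, j) = -2/201 (Z(U, j) = 2/(-8 - 193) = 2/(-201) = 2*(-1/201) = -2/201)
E(B, c) = √161 (E(B, c) = √(147 + 14) = √161)
1/(E(-222, (-18 + 51) - 59) + Z(18, 4)) = 1/(√161 - 2/201) = 1/(-2/201 + √161)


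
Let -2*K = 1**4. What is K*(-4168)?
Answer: 2084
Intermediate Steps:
K = -1/2 (K = -1/2*1**4 = -1/2*1 = -1/2 ≈ -0.50000)
K*(-4168) = -1/2*(-4168) = 2084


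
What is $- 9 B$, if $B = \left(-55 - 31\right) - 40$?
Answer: $1134$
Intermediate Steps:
$B = -126$ ($B = -86 - 40 = -126$)
$- 9 B = \left(-9\right) \left(-126\right) = 1134$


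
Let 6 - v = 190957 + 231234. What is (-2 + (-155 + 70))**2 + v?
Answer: -414616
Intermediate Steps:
v = -422185 (v = 6 - (190957 + 231234) = 6 - 1*422191 = 6 - 422191 = -422185)
(-2 + (-155 + 70))**2 + v = (-2 + (-155 + 70))**2 - 422185 = (-2 - 85)**2 - 422185 = (-87)**2 - 422185 = 7569 - 422185 = -414616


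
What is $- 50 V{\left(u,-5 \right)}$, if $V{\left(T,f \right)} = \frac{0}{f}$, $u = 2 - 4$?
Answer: $0$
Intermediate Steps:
$u = -2$
$V{\left(T,f \right)} = 0$
$- 50 V{\left(u,-5 \right)} = \left(-50\right) 0 = 0$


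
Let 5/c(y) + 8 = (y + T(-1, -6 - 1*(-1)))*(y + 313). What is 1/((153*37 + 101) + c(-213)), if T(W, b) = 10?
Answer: 20308/117014691 ≈ 0.00017355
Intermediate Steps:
c(y) = 5/(-8 + (10 + y)*(313 + y)) (c(y) = 5/(-8 + (y + 10)*(y + 313)) = 5/(-8 + (10 + y)*(313 + y)))
1/((153*37 + 101) + c(-213)) = 1/((153*37 + 101) + 5/(3122 + (-213)² + 323*(-213))) = 1/((5661 + 101) + 5/(3122 + 45369 - 68799)) = 1/(5762 + 5/(-20308)) = 1/(5762 + 5*(-1/20308)) = 1/(5762 - 5/20308) = 1/(117014691/20308) = 20308/117014691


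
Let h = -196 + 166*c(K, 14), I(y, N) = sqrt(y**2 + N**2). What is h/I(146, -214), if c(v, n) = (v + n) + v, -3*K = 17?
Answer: 185*sqrt(16778)/25167 ≈ 0.95216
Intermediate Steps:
K = -17/3 (K = -1/3*17 = -17/3 ≈ -5.6667)
c(v, n) = n + 2*v (c(v, n) = (n + v) + v = n + 2*v)
I(y, N) = sqrt(N**2 + y**2)
h = 740/3 (h = -196 + 166*(14 + 2*(-17/3)) = -196 + 166*(14 - 34/3) = -196 + 166*(8/3) = -196 + 1328/3 = 740/3 ≈ 246.67)
h/I(146, -214) = 740/(3*(sqrt((-214)**2 + 146**2))) = 740/(3*(sqrt(45796 + 21316))) = 740/(3*(sqrt(67112))) = 740/(3*((2*sqrt(16778)))) = 740*(sqrt(16778)/33556)/3 = 185*sqrt(16778)/25167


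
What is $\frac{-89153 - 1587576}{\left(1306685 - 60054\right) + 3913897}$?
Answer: $- \frac{1676729}{5160528} \approx -0.32491$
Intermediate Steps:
$\frac{-89153 - 1587576}{\left(1306685 - 60054\right) + 3913897} = - \frac{1676729}{\left(1306685 - 60054\right) + 3913897} = - \frac{1676729}{1246631 + 3913897} = - \frac{1676729}{5160528}$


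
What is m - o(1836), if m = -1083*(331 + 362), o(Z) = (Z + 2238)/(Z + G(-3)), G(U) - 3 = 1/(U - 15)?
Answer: -24843002751/33101 ≈ -7.5052e+5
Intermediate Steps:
G(U) = 3 + 1/(-15 + U) (G(U) = 3 + 1/(U - 15) = 3 + 1/(-15 + U))
o(Z) = (2238 + Z)/(53/18 + Z) (o(Z) = (Z + 2238)/(Z + (-44 + 3*(-3))/(-15 - 3)) = (2238 + Z)/(Z + (-44 - 9)/(-18)) = (2238 + Z)/(Z - 1/18*(-53)) = (2238 + Z)/(Z + 53/18) = (2238 + Z)/(53/18 + Z))
m = -750519 (m = -1083*693 = -750519)
m - o(1836) = -750519 - 18*(2238 + 1836)/(53 + 18*1836) = -750519 - 18*4074/(53 + 33048) = -750519 - 18*4074/33101 = -750519 - 1*73332/33101 = -750519 - 73332/33101 = -24843002751/33101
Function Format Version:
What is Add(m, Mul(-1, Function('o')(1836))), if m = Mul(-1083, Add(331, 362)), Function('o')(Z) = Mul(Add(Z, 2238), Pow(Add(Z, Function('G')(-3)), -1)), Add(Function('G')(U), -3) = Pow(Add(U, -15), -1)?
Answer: Rational(-24843002751, 33101) ≈ -7.5052e+5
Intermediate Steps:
Function('G')(U) = Add(3, Pow(Add(-15, U), -1)) (Function('G')(U) = Add(3, Pow(Add(U, -15), -1)) = Add(3, Pow(Add(-15, U), -1)))
Function('o')(Z) = Mul(Pow(Add(Rational(53, 18), Z), -1), Add(2238, Z)) (Function('o')(Z) = Mul(Add(Z, 2238), Pow(Add(Z, Mul(Pow(Add(-15, -3), -1), Add(-44, Mul(3, -3)))), -1)) = Mul(Add(2238, Z), Pow(Add(Z, Mul(Pow(-18, -1), Add(-44, -9))), -1)) = Mul(Add(2238, Z), Pow(Add(Z, Mul(Rational(-1, 18), -53)), -1)) = Mul(Add(2238, Z), Pow(Add(Z, Rational(53, 18)), -1)) = Mul(Add(2238, Z), Pow(Add(Rational(53, 18), Z), -1)) = Mul(Pow(Add(Rational(53, 18), Z), -1), Add(2238, Z)))
m = -750519 (m = Mul(-1083, 693) = -750519)
Add(m, Mul(-1, Function('o')(1836))) = Add(-750519, Mul(-1, Mul(18, Pow(Add(53, Mul(18, 1836)), -1), Add(2238, 1836)))) = Add(-750519, Mul(-1, Mul(18, Pow(Add(53, 33048), -1), 4074))) = Add(-750519, Mul(-1, Mul(18, Pow(33101, -1), 4074))) = Add(-750519, Mul(-1, Mul(18, Rational(1, 33101), 4074))) = Add(-750519, Mul(-1, Rational(73332, 33101))) = Add(-750519, Rational(-73332, 33101)) = Rational(-24843002751, 33101)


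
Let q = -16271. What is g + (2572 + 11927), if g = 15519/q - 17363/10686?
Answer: 2520520415687/173871906 ≈ 14496.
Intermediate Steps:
g = -448349407/173871906 (g = 15519/(-16271) - 17363/10686 = 15519*(-1/16271) - 17363*1/10686 = -15519/16271 - 17363/10686 = -448349407/173871906 ≈ -2.5786)
g + (2572 + 11927) = -448349407/173871906 + (2572 + 11927) = -448349407/173871906 + 14499 = 2520520415687/173871906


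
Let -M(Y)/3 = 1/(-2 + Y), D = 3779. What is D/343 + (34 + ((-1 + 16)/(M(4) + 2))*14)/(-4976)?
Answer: 9324291/853384 ≈ 10.926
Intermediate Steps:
M(Y) = -3/(-2 + Y)
D/343 + (34 + ((-1 + 16)/(M(4) + 2))*14)/(-4976) = 3779/343 + (34 + ((-1 + 16)/(-3/(-2 + 4) + 2))*14)/(-4976) = 3779*(1/343) + (34 + (15/(-3/2 + 2))*14)*(-1/4976) = 3779/343 + (34 + (15/(-3*½ + 2))*14)*(-1/4976) = 3779/343 + (34 + (15/(-3/2 + 2))*14)*(-1/4976) = 3779/343 + (34 + (15/(½))*14)*(-1/4976) = 3779/343 + (34 + (15*2)*14)*(-1/4976) = 3779/343 + (34 + 30*14)*(-1/4976) = 3779/343 + (34 + 420)*(-1/4976) = 3779/343 + 454*(-1/4976) = 3779/343 - 227/2488 = 9324291/853384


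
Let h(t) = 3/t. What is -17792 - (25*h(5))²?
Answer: -18017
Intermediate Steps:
-17792 - (25*h(5))² = -17792 - (25*(3/5))² = -17792 - (25*(3*(⅕)))² = -17792 - (25*(⅗))² = -17792 - 1*15² = -17792 - 1*225 = -17792 - 225 = -18017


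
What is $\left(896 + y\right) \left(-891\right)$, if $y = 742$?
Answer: $-1459458$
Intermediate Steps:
$\left(896 + y\right) \left(-891\right) = \left(896 + 742\right) \left(-891\right) = 1638 \left(-891\right) = -1459458$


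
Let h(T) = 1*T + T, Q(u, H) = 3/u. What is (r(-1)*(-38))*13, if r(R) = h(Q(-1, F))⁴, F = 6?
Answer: -640224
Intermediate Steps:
h(T) = 2*T (h(T) = T + T = 2*T)
r(R) = 1296 (r(R) = (2*(3/(-1)))⁴ = (2*(3*(-1)))⁴ = (2*(-3))⁴ = (-6)⁴ = 1296)
(r(-1)*(-38))*13 = (1296*(-38))*13 = -49248*13 = -640224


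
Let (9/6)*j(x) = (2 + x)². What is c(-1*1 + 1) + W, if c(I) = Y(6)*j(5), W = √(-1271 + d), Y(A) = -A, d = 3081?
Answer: -196 + √1810 ≈ -153.46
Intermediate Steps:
j(x) = 2*(2 + x)²/3
W = √1810 (W = √(-1271 + 3081) = √1810 ≈ 42.544)
c(I) = -196 (c(I) = (-1*6)*(2*(2 + 5)²/3) = -4*7² = -4*49 = -6*98/3 = -196)
c(-1*1 + 1) + W = -196 + √1810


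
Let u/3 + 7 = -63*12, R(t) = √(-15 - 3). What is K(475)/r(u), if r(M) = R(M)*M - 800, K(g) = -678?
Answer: 271200/47475689 - 2327913*I*√2/47475689 ≈ 0.0057124 - 0.069344*I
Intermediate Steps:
R(t) = 3*I*√2 (R(t) = √(-18) = 3*I*√2)
u = -2289 (u = -21 + 3*(-63*12) = -21 + 3*(-756) = -21 - 2268 = -2289)
r(M) = -800 + 3*I*M*√2 (r(M) = (3*I*√2)*M - 800 = 3*I*M*√2 - 800 = -800 + 3*I*M*√2)
K(475)/r(u) = -678/(-800 + 3*I*(-2289)*√2) = -678/(-800 - 6867*I*√2)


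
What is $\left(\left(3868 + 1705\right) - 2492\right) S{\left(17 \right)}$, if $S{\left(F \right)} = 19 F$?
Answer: $995163$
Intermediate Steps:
$\left(\left(3868 + 1705\right) - 2492\right) S{\left(17 \right)} = \left(\left(3868 + 1705\right) - 2492\right) 19 \cdot 17 = \left(5573 - 2492\right) 323 = 3081 \cdot 323 = 995163$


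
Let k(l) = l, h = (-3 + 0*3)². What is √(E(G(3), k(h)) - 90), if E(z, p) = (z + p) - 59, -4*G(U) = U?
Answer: I*√563/2 ≈ 11.864*I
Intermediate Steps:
h = 9 (h = (-3 + 0)² = (-3)² = 9)
G(U) = -U/4
E(z, p) = -59 + p + z (E(z, p) = (p + z) - 59 = -59 + p + z)
√(E(G(3), k(h)) - 90) = √((-59 + 9 - ¼*3) - 90) = √((-59 + 9 - ¾) - 90) = √(-203/4 - 90) = √(-563/4) = I*√563/2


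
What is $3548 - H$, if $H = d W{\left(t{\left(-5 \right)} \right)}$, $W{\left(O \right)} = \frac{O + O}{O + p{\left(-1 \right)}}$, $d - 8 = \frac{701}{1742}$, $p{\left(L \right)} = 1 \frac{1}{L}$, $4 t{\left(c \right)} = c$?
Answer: $\frac{9246529}{2613} \approx 3538.7$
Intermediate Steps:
$t{\left(c \right)} = \frac{c}{4}$
$p{\left(L \right)} = \frac{1}{L}$
$d = \frac{14637}{1742}$ ($d = 8 + \frac{701}{1742} = \frac{14637}{1742} \approx 8.4024$)
$W{\left(O \right)} = \frac{2 O}{-1 + O}$ ($W{\left(O \right)} = \frac{O + O}{O + \frac{1}{-1}} = \frac{2 O}{O - 1} = \frac{2 O}{-1 + O}$)
$H = \frac{24395}{2613}$ ($H = \frac{14637 \frac{2 \cdot \frac{1}{4} \left(-5\right)}{-1 + \frac{1}{4} \left(-5\right)}}{1742} = \frac{14637 \cdot 2 \left(- \frac{5}{4}\right) \frac{1}{-1 - \frac{5}{4}}}{1742} = \frac{14637 \cdot 2 \left(- \frac{5}{4}\right) \frac{1}{- \frac{9}{4}}}{1742} = \frac{14637 \cdot 2 \left(- \frac{5}{4}\right) \left(- \frac{4}{9}\right)}{1742} = \frac{14637}{1742} \cdot \frac{10}{9} = \frac{24395}{2613} \approx 9.336$)
$3548 - H = 3548 - \frac{24395}{2613} = \frac{9246529}{2613}$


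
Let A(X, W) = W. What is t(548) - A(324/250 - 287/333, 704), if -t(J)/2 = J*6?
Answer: -7280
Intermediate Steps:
t(J) = -12*J (t(J) = -2*J*6 = -12*J)
t(548) - A(324/250 - 287/333, 704) = -12*548 - 1*704 = -6576 - 704 = -7280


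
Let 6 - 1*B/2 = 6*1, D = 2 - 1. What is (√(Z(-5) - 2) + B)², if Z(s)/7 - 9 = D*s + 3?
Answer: 47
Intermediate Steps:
D = 1
Z(s) = 84 + 7*s (Z(s) = 63 + 7*(1*s + 3) = 63 + 7*(s + 3) = 63 + 7*(3 + s) = 63 + (21 + 7*s) = 84 + 7*s)
B = 0 (B = 12 - 12 = 0)
(√(Z(-5) - 2) + B)² = (√((84 + 7*(-5)) - 2) + 0)² = (√((84 - 35) - 2) + 0)² = (√(49 - 2) + 0)² = (√47 + 0)² = (√47)² = 47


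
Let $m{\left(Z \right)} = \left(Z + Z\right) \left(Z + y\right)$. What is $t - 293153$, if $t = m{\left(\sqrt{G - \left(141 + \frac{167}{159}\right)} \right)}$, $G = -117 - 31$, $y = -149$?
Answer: $- \frac{46703563}{159} - \frac{298 i \sqrt{7332762}}{159} \approx -2.9373 \cdot 10^{5} - 5075.2 i$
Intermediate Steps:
$G = -148$ ($G = -117 - 31 = -148$)
$m{\left(Z \right)} = 2 Z \left(-149 + Z\right)$ ($m{\left(Z \right)} = \left(Z + Z\right) \left(Z - 149\right) = 2 Z \left(-149 + Z\right)$)
$t = \frac{2 i \sqrt{7332762} \left(-149 + \frac{i \sqrt{7332762}}{159}\right)}{159}$ ($t = 2 \sqrt{-148 - \left(141 + \frac{167}{159}\right)} \left(-149 + \sqrt{-148 - \left(141 + \frac{167}{159}\right)}\right) = 2 \sqrt{-148 - \left(141 + 167 \cdot \frac{1}{159}\right)} \left(-149 + \sqrt{-148 - \left(141 + 167 \cdot \frac{1}{159}\right)}\right) = 2 \sqrt{-148 - \frac{22586}{159}} \left(-149 + \sqrt{-148 - \frac{22586}{159}}\right) = 2 \sqrt{- \frac{46118}{159}} \left(-149 + \sqrt{- \frac{46118}{159}}\right) = 2 \frac{i \sqrt{7332762}}{159} \left(-149 + \frac{i \sqrt{7332762}}{159}\right) = \frac{2 i \sqrt{7332762} \left(-149 + \frac{i \sqrt{7332762}}{159}\right)}{159} \approx -580.1 - 5075.2 i$)
$t - 293153 = \left(- \frac{92236}{159} - \frac{298 i \sqrt{7332762}}{159}\right) - 293153 = - \frac{46703563}{159} - \frac{298 i \sqrt{7332762}}{159}$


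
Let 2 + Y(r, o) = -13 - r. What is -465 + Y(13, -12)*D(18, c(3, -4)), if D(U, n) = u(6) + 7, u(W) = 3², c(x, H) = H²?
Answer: -913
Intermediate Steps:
Y(r, o) = -15 - r (Y(r, o) = -2 + (-13 - r) = -15 - r)
u(W) = 9
D(U, n) = 16 (D(U, n) = 9 + 7 = 16)
-465 + Y(13, -12)*D(18, c(3, -4)) = -465 + (-15 - 1*13)*16 = -465 + (-15 - 13)*16 = -465 - 28*16 = -465 - 448 = -913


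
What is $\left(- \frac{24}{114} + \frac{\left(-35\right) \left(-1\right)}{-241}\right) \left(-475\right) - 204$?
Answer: $- \frac{8439}{241} \approx -35.017$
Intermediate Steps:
$\left(- \frac{24}{114} + \frac{\left(-35\right) \left(-1\right)}{-241}\right) \left(-475\right) - 204 = \left(\left(-24\right) \frac{1}{114} + 35 \left(- \frac{1}{241}\right)\right) \left(-475\right) - 204 = \left(- \frac{4}{19} - \frac{35}{241}\right) \left(-475\right) - 204 = \left(- \frac{1629}{4579}\right) \left(-475\right) - 204 = \frac{40725}{241} - 204 = - \frac{8439}{241}$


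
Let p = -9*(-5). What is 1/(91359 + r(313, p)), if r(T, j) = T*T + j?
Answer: 1/189373 ≈ 5.2806e-6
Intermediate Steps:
p = 45
r(T, j) = j + T² (r(T, j) = T² + j = j + T²)
1/(91359 + r(313, p)) = 1/(91359 + (45 + 313²)) = 1/(91359 + (45 + 97969)) = 1/(91359 + 98014) = 1/189373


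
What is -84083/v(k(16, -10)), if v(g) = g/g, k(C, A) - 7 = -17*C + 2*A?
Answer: -84083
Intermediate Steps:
k(C, A) = 7 - 17*C + 2*A (k(C, A) = 7 + (-17*C + 2*A) = 7 - 17*C + 2*A)
v(g) = 1
-84083/v(k(16, -10)) = -84083/1 = -84083*1 = -84083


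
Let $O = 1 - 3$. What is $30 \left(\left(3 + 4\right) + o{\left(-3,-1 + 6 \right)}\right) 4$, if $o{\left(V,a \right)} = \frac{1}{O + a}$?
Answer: $880$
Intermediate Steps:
$O = -2$ ($O = 1 - 3 = -2$)
$o{\left(V,a \right)} = \frac{1}{-2 + a}$
$30 \left(\left(3 + 4\right) + o{\left(-3,-1 + 6 \right)}\right) 4 = 30 \left(\left(3 + 4\right) + \frac{1}{-2 + \left(-1 + 6\right)}\right) 4 = 30 \left(7 + \frac{1}{-2 + 5}\right) 4 = 30 \left(7 + \frac{1}{3}\right) 4 = 30 \cdot \frac{22}{3} \cdot 4 = 220 \cdot 4 = 880$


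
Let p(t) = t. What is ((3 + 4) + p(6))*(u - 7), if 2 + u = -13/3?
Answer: -520/3 ≈ -173.33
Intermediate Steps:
u = -19/3 (u = -2 - 13/3 = -19/3 ≈ -6.3333)
((3 + 4) + p(6))*(u - 7) = ((3 + 4) + 6)*(-19/3 - 7) = (7 + 6)*(-40/3) = 13*(-40/3) = -520/3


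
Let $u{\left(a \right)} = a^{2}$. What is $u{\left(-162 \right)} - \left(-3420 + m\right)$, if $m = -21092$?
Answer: $50756$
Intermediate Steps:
$u{\left(-162 \right)} - \left(-3420 + m\right) = \left(-162\right)^{2} + \left(3420 - -21092\right) = 26244 + \left(3420 + 21092\right) = 26244 + 24512 = 50756$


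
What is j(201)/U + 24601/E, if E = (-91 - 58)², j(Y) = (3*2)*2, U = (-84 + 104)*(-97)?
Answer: 11864882/10767485 ≈ 1.1019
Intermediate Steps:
U = -1940 (U = 20*(-97) = -1940)
j(Y) = 12 (j(Y) = 6*2 = 12)
E = 22201 (E = (-149)² = 22201)
j(201)/U + 24601/E = 12/(-1940) + 24601/22201 = 12*(-1/1940) + 24601*(1/22201) = -3/485 + 24601/22201 = 11864882/10767485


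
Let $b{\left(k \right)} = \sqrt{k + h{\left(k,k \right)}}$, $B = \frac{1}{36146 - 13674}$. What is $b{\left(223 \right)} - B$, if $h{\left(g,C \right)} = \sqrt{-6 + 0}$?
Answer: $- \frac{1}{22472} + \sqrt{223 + i \sqrt{6}} \approx 14.933 + 0.082014 i$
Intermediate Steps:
$h{\left(g,C \right)} = i \sqrt{6}$ ($h{\left(g,C \right)} = \sqrt{-6} = i \sqrt{6}$)
$B = \frac{1}{22472} \approx 4.45 \cdot 10^{-5}$
$b{\left(k \right)} = \sqrt{k + i \sqrt{6}}$
$b{\left(223 \right)} - B = \sqrt{223 + i \sqrt{6}} - \frac{1}{22472} = - \frac{1}{22472} + \sqrt{223 + i \sqrt{6}}$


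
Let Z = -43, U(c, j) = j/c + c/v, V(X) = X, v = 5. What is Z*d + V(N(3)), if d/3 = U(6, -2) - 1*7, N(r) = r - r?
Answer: 3956/5 ≈ 791.20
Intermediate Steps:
N(r) = 0
U(c, j) = c/5 + j/c (U(c, j) = j/c + c/5 = c/5 + j/c)
d = -92/5 (d = 3*(((⅕)*6 - 2/6) - 1*7) = 3*((6/5 - 2*⅙) - 7) = 3*((6/5 - ⅓) - 7) = 3*(13/15 - 7) = 3*(-92/15) = -92/5 ≈ -18.400)
Z*d + V(N(3)) = -43*(-92/5) + 0 = 3956/5 + 0 = 3956/5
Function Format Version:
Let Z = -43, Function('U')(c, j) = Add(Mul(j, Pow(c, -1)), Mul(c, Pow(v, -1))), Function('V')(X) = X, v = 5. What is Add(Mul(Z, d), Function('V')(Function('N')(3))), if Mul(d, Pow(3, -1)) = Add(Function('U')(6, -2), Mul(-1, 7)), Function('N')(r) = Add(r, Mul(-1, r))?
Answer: Rational(3956, 5) ≈ 791.20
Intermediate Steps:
Function('N')(r) = 0
Function('U')(c, j) = Add(Mul(Rational(1, 5), c), Mul(j, Pow(c, -1))) (Function('U')(c, j) = Add(Mul(j, Pow(c, -1)), Mul(c, Pow(5, -1))) = Add(Mul(j, Pow(c, -1)), Mul(c, Rational(1, 5))) = Add(Mul(j, Pow(c, -1)), Mul(Rational(1, 5), c)) = Add(Mul(Rational(1, 5), c), Mul(j, Pow(c, -1))))
d = Rational(-92, 5) (d = Mul(3, Add(Add(Mul(Rational(1, 5), 6), Mul(-2, Pow(6, -1))), Mul(-1, 7))) = Mul(3, Add(Add(Rational(6, 5), Mul(-2, Rational(1, 6))), -7)) = Mul(3, Add(Add(Rational(6, 5), Rational(-1, 3)), -7)) = Mul(3, Add(Rational(13, 15), -7)) = Mul(3, Rational(-92, 15)) = Rational(-92, 5) ≈ -18.400)
Add(Mul(Z, d), Function('V')(Function('N')(3))) = Add(Mul(-43, Rational(-92, 5)), 0) = Add(Rational(3956, 5), 0) = Rational(3956, 5)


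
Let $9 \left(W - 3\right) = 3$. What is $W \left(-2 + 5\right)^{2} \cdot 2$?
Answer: $60$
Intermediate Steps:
$W = \frac{10}{3}$ ($W = 3 + \frac{1}{9} \cdot 3 = 3 + \frac{1}{3} = \frac{10}{3} \approx 3.3333$)
$W \left(-2 + 5\right)^{2} \cdot 2 = \frac{10 \left(-2 + 5\right)^{2}}{3} \cdot 2 = \frac{10 \cdot 3^{2}}{3} \cdot 2 = \frac{10}{3} \cdot 9 \cdot 2 = 30 \cdot 2 = 60$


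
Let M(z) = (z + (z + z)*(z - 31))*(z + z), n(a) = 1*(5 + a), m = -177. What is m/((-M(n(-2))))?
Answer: -59/330 ≈ -0.17879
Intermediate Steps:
n(a) = 5 + a
M(z) = 2*z*(z + 2*z*(-31 + z)) (M(z) = (z + (2*z)*(-31 + z))*(2*z) = (z + 2*z*(-31 + z))*(2*z) = 2*z*(z + 2*z*(-31 + z)))
m/((-M(n(-2)))) = -177*(-1/((-122 + 4*(5 - 2))*(5 - 2)²)) = -177*(-1/(9*(-122 + 4*3))) = -177*(-1/(9*(-122 + 12))) = -177/((-9*(-110))) = -177/((-1*(-990))) = -177/990 = -177*1/990 = -59/330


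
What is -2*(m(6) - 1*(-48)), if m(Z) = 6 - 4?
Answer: -100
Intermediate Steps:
m(Z) = 2
-2*(m(6) - 1*(-48)) = -2*(2 - 1*(-48)) = -2*(2 + 48) = -2*50 = -100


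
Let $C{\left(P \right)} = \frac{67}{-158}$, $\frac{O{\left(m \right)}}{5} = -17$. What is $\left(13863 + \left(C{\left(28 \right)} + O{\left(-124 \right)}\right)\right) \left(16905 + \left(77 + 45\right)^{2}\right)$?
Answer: $\frac{69200107173}{158} \approx 4.3798 \cdot 10^{8}$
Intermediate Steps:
$O{\left(m \right)} = -85$ ($O{\left(m \right)} = 5 \left(-17\right) = -85$)
$C{\left(P \right)} = - \frac{67}{158}$ ($C{\left(P \right)} = 67 \left(- \frac{1}{158}\right) = - \frac{67}{158}$)
$\left(13863 + \left(C{\left(28 \right)} + O{\left(-124 \right)}\right)\right) \left(16905 + \left(77 + 45\right)^{2}\right) = \left(13863 - \frac{13497}{158}\right) \left(16905 + \left(77 + 45\right)^{2}\right) = \left(13863 - \frac{13497}{158}\right) \left(16905 + 122^{2}\right) = \frac{2176857 \left(16905 + 14884\right)}{158} = \frac{2176857}{158} \cdot 31789 = \frac{69200107173}{158}$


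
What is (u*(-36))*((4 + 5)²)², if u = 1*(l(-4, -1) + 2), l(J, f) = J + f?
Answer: 708588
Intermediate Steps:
u = -3 (u = 1*((-4 - 1) + 2) = 1*(-5 + 2) = 1*(-3) = -3)
(u*(-36))*((4 + 5)²)² = (-3*(-36))*((4 + 5)²)² = 108*(9²)² = 108*81² = 108*6561 = 708588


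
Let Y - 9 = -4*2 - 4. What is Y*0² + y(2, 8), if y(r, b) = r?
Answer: 2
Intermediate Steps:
Y = -3 (Y = 9 + (-4*2 - 4) = 9 + (-8 - 4) = 9 - 12 = -3)
Y*0² + y(2, 8) = -3*0² + 2 = -3*0 + 2 = 0 + 2 = 2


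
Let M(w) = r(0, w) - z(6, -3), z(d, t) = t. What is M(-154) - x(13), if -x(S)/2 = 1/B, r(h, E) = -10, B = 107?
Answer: -747/107 ≈ -6.9813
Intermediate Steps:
x(S) = -2/107
M(w) = -7 (M(w) = -10 - 1*(-3) = -10 + 3 = -7)
M(-154) - x(13) = -7 - 1*(-2/107) = -7 + 2/107 = -747/107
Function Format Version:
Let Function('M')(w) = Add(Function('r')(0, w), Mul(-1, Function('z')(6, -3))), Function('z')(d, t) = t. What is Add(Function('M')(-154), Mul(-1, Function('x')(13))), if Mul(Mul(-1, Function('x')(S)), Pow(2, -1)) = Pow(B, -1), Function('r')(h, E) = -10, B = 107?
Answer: Rational(-747, 107) ≈ -6.9813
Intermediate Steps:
Function('x')(S) = Rational(-2, 107) (Function('x')(S) = Mul(-2, Pow(107, -1)) = Mul(-2, Rational(1, 107)) = Rational(-2, 107))
Function('M')(w) = -7 (Function('M')(w) = Add(-10, Mul(-1, -3)) = Add(-10, 3) = -7)
Add(Function('M')(-154), Mul(-1, Function('x')(13))) = Add(-7, Mul(-1, Rational(-2, 107))) = Add(-7, Rational(2, 107)) = Rational(-747, 107)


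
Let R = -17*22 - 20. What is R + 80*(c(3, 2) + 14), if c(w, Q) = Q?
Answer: 886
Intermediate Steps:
R = -394 (R = -374 - 20 = -394)
R + 80*(c(3, 2) + 14) = -394 + 80*(2 + 14) = -394 + 80*16 = -394 + 1280 = 886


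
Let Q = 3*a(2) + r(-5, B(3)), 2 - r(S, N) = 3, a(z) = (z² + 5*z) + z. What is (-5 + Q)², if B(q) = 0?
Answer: 1764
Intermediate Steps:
a(z) = z² + 6*z
r(S, N) = -1 (r(S, N) = 2 - 1*3 = 2 - 3 = -1)
Q = 47 (Q = 3*(2*(6 + 2)) - 1 = 3*(2*8) - 1 = 3*16 - 1 = 48 - 1 = 47)
(-5 + Q)² = (-5 + 47)² = 42² = 1764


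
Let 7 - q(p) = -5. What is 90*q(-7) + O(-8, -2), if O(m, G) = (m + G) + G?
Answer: 1068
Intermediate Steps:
O(m, G) = m + 2*G (O(m, G) = (G + m) + G = m + 2*G)
q(p) = 12 (q(p) = 7 - 1*(-5) = 7 + 5 = 12)
90*q(-7) + O(-8, -2) = 90*12 + (-8 + 2*(-2)) = 1080 + (-8 - 4) = 1080 - 12 = 1068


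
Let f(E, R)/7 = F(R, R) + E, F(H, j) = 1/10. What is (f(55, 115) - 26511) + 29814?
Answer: 36887/10 ≈ 3688.7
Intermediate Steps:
F(H, j) = 1/10
f(E, R) = 7/10 + 7*E (f(E, R) = 7*(1/10 + E) = 7/10 + 7*E)
(f(55, 115) - 26511) + 29814 = ((7/10 + 7*55) - 26511) + 29814 = ((7/10 + 385) - 26511) + 29814 = (3857/10 - 26511) + 29814 = -261253/10 + 29814 = 36887/10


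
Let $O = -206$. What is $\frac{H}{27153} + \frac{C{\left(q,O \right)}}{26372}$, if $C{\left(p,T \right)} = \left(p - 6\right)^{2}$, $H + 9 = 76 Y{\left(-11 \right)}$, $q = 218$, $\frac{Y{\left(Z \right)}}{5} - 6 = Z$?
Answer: $\frac{292505071}{179019729} \approx 1.6339$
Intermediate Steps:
$Y{\left(Z \right)} = 30 + 5 Z$
$H = -1909$ ($H = -9 + 76 \left(30 + 5 \left(-11\right)\right) = -9 + 76 \left(30 - 55\right) = -9 + 76 \left(-25\right) = -9 - 1900 = -1909$)
$C{\left(p,T \right)} = \left(-6 + p\right)^{2}$
$\frac{H}{27153} + \frac{C{\left(q,O \right)}}{26372} = - \frac{1909}{27153} + \frac{\left(-6 + 218\right)^{2}}{26372} = \left(-1909\right) \frac{1}{27153} + 212^{2} \cdot \frac{1}{26372} = - \frac{1909}{27153} + 44944 \cdot \frac{1}{26372} = - \frac{1909}{27153} + \frac{11236}{6593} = \frac{292505071}{179019729}$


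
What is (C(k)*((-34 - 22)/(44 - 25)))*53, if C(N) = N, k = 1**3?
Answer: -2968/19 ≈ -156.21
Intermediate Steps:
k = 1
(C(k)*((-34 - 22)/(44 - 25)))*53 = (1*((-34 - 22)/(44 - 25)))*53 = (1*(-56/19))*53 = -56/19*53 = -2968/19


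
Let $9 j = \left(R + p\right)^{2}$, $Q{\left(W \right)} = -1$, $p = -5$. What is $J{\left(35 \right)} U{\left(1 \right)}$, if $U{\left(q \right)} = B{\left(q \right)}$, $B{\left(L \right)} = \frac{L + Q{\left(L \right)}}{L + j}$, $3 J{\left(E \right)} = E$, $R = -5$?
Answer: $0$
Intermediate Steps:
$J{\left(E \right)} = \frac{E}{3}$
$j = \frac{100}{9}$ ($j = \frac{\left(-5 - 5\right)^{2}}{9} = \frac{\left(-10\right)^{2}}{9} = \frac{1}{9} \cdot 100 = \frac{100}{9} \approx 11.111$)
$B{\left(L \right)} = \frac{-1 + L}{\frac{100}{9} + L}$ ($B{\left(L \right)} = \frac{L - 1}{L + \frac{100}{9}} = \frac{-1 + L}{\frac{100}{9} + L}$)
$U{\left(q \right)} = \frac{9 \left(-1 + q\right)}{100 + 9 q}$
$J{\left(35 \right)} U{\left(1 \right)} = \frac{1}{3} \cdot 35 \frac{9 \left(-1 + 1\right)}{100 + 9 \cdot 1} = \frac{35 \cdot 9 \frac{1}{100 + 9} \cdot 0}{3} = \frac{35 \cdot 9 \cdot \frac{1}{109} \cdot 0}{3} = \frac{35}{3} \cdot 0 = 0$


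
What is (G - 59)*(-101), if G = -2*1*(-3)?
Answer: 5353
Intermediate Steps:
G = 6 (G = -2*(-3) = 6)
(G - 59)*(-101) = (6 - 59)*(-101) = -53*(-101) = 5353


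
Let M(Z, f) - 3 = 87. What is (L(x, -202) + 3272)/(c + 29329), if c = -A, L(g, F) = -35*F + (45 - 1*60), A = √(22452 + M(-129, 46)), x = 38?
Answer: 302880583/860167699 + 175559*√78/860167699 ≈ 0.35392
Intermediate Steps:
M(Z, f) = 90 (M(Z, f) = 3 + 87 = 90)
A = 17*√78 (A = √(22452 + 90) = √22542 = 17*√78 ≈ 150.14)
L(g, F) = -15 - 35*F (L(g, F) = -35*F + (45 - 60) = -35*F - 15 = -15 - 35*F)
c = -17*√78 ≈ -150.14
(L(x, -202) + 3272)/(c + 29329) = ((-15 - 35*(-202)) + 3272)/(-17*√78 + 29329) = ((-15 + 7070) + 3272)/(29329 - 17*√78) = (7055 + 3272)/(29329 - 17*√78) = 10327/(29329 - 17*√78)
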